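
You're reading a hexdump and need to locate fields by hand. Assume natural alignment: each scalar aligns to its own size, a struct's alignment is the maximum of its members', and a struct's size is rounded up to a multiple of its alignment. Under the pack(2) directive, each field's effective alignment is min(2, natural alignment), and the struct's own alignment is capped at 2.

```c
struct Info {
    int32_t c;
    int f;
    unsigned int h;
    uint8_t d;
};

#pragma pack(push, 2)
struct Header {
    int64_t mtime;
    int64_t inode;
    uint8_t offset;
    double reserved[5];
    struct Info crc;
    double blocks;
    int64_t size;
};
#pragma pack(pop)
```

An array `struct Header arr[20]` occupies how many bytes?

1800

Info: c at 0 (size 4, align 4) → ends 4; f at 4 (size 4, align 4) → ends 8; h at 8 (size 4, align 4) → ends 12; d at 12 (size 1, align 1) → ends 13; tail pad 3 to reach multiple of 4; total 16 bytes, alignment 4
mtime at 0 (size 8, align 2) → ends 8
inode at 8 (size 8, align 2) → ends 16
offset at 16 (size 1, align 1) → ends 17
pad 1 to align 2 for reserved
reserved at 18 (size 40, align 2) → ends 58
crc at 58 (size 16, align 2) → ends 74
blocks at 74 (size 8, align 2) → ends 82
size at 82 (size 8, align 2) → ends 90
total 90 bytes, alignment 2
array of 20: 20 × 90 = 1800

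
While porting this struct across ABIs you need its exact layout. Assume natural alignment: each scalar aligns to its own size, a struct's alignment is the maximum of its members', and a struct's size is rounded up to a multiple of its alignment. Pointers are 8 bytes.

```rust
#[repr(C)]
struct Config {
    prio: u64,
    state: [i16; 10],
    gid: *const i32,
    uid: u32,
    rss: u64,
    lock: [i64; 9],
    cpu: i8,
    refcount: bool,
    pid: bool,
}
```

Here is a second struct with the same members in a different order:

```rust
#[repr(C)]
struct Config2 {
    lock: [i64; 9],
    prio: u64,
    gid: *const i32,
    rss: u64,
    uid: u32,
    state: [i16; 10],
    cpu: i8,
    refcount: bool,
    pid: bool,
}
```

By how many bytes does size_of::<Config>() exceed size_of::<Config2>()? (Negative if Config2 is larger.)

@0: prio [8B, align 8] → 8
@8: state [20B, align 2] → 28
+4 pad (align 8)
@32: gid [8B, align 8] → 40
@40: uid [4B, align 4] → 44
+4 pad (align 8)
@48: rss [8B, align 8] → 56
@56: lock [72B, align 8] → 128
@128: cpu [1B, align 1] → 129
@129: refcount [1B, align 1] → 130
@130: pid [1B, align 1] → 131
+5 tail pad (align 8)
size 136, align 8
— Config2 —
@0: lock [72B, align 8] → 72
@72: prio [8B, align 8] → 80
@80: gid [8B, align 8] → 88
@88: rss [8B, align 8] → 96
@96: uid [4B, align 4] → 100
@100: state [20B, align 2] → 120
@120: cpu [1B, align 1] → 121
@121: refcount [1B, align 1] → 122
@122: pid [1B, align 1] → 123
+5 tail pad (align 8)
size 128, align 8
136 − 128 = 8

8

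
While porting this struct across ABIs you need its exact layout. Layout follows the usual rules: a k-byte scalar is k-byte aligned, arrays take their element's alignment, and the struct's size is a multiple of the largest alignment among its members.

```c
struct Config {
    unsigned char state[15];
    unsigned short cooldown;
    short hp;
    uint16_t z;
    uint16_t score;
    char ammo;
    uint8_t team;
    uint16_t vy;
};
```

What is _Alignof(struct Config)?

member alignments: state=1, cooldown=2, hp=2, z=2, score=2, ammo=1, team=1, vy=2
max = 2

2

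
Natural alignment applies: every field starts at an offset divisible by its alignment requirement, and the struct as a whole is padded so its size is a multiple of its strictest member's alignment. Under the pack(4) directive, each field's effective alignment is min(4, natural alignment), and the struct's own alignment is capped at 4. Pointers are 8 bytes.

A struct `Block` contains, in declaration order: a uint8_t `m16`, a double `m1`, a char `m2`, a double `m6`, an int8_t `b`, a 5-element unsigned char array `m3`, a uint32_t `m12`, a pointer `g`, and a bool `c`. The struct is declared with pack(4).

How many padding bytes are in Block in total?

0..1  m16  (1B, 1-aligned)
1..4  -- padding (3B)
4..12  m1  (8B, 4-aligned)
12..13  m2  (1B, 1-aligned)
13..16  -- padding (3B)
16..24  m6  (8B, 4-aligned)
24..25  b  (1B, 1-aligned)
25..30  m3  (5B, 1-aligned)
30..32  -- padding (2B)
32..36  m12  (4B, 4-aligned)
36..44  g  (8B, 4-aligned)
44..45  c  (1B, 1-aligned)
45..48  -- tail padding (3B)
sizeof = 48, alignof = 4
data bytes 37, size 48 → padding 11

11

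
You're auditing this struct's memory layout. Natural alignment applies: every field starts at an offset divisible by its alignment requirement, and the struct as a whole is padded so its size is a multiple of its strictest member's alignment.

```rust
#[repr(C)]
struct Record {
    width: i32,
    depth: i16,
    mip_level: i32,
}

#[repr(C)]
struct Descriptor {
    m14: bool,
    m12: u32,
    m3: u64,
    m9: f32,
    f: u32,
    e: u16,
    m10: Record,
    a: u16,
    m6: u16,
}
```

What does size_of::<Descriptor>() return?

Record: @0: width [4B, align 4] → 4; @4: depth [2B, align 2] → 6; +2 pad (align 4); @8: mip_level [4B, align 4] → 12; size 12, align 4
@0: m14 [1B, align 1] → 1
+3 pad (align 4)
@4: m12 [4B, align 4] → 8
@8: m3 [8B, align 8] → 16
@16: m9 [4B, align 4] → 20
@20: f [4B, align 4] → 24
@24: e [2B, align 2] → 26
+2 pad (align 4)
@28: m10 [12B, align 4] → 40
@40: a [2B, align 2] → 42
@42: m6 [2B, align 2] → 44
+4 tail pad (align 8)
size 48, align 8

48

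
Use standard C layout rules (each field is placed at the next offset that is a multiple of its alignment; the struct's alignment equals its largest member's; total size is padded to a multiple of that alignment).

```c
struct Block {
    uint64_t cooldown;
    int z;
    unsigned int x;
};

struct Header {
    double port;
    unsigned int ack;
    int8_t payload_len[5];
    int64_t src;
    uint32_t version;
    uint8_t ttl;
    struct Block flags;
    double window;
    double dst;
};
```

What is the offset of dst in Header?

64

Block: cooldown at 0 (size 8, align 8) → ends 8; z at 8 (size 4, align 4) → ends 12; x at 12 (size 4, align 4) → ends 16; total 16 bytes, alignment 8
port at 0 (size 8, align 8) → ends 8
ack at 8 (size 4, align 4) → ends 12
payload_len at 12 (size 5, align 1) → ends 17
pad 7 to align 8 for src
src at 24 (size 8, align 8) → ends 32
version at 32 (size 4, align 4) → ends 36
ttl at 36 (size 1, align 1) → ends 37
pad 3 to align 8 for flags
flags at 40 (size 16, align 8) → ends 56
window at 56 (size 8, align 8) → ends 64
dst at 64 (size 8, align 8) → ends 72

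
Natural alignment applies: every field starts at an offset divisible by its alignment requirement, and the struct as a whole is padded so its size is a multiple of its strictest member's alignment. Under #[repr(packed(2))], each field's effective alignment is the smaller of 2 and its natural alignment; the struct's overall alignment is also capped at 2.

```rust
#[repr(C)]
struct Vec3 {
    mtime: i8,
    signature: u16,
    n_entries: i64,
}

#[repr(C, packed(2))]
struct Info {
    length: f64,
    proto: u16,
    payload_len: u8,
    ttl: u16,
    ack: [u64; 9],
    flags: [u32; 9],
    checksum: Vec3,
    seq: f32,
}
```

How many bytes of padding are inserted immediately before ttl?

Vec3: mtime at 0 (size 1, align 1) → ends 1; pad 1 to align 2 for signature; signature at 2 (size 2, align 2) → ends 4; pad 4 to align 8 for n_entries; n_entries at 8 (size 8, align 8) → ends 16; total 16 bytes, alignment 8
length at 0 (size 8, align 2) → ends 8
proto at 8 (size 2, align 2) → ends 10
payload_len at 10 (size 1, align 1) → ends 11
pad 1 to align 2 for ttl
ttl at 12 (size 2, align 2) → ends 14

1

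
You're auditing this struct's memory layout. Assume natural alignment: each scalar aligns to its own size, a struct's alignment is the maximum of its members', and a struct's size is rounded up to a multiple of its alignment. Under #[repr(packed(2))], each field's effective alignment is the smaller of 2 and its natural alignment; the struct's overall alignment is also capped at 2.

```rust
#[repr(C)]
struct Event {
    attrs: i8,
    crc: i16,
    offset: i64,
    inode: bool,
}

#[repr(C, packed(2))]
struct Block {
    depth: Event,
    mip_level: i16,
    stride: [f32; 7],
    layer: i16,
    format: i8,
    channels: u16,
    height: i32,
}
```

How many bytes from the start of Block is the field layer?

54

Event: 0..1  attrs  (1B, 1-aligned); 1..2  -- padding (1B); 2..4  crc  (2B, 2-aligned); 4..8  -- padding (4B); 8..16  offset  (8B, 8-aligned); 16..17  inode  (1B, 1-aligned); 17..24  -- tail padding (7B); sizeof = 24, alignof = 8
0..24  depth  (24B, 2-aligned)
24..26  mip_level  (2B, 2-aligned)
26..54  stride  (28B, 2-aligned)
54..56  layer  (2B, 2-aligned)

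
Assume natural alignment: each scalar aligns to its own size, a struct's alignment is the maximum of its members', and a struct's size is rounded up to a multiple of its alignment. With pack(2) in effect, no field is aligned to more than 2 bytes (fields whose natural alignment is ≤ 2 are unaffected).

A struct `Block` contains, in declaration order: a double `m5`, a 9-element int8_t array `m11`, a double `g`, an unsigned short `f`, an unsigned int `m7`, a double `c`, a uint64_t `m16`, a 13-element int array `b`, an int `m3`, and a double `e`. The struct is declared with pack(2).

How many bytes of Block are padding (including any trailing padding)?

1

m5 at 0 (size 8, align 2) → ends 8
m11 at 8 (size 9, align 1) → ends 17
pad 1 to align 2 for g
g at 18 (size 8, align 2) → ends 26
f at 26 (size 2, align 2) → ends 28
m7 at 28 (size 4, align 2) → ends 32
c at 32 (size 8, align 2) → ends 40
m16 at 40 (size 8, align 2) → ends 48
b at 48 (size 52, align 2) → ends 100
m3 at 100 (size 4, align 2) → ends 104
e at 104 (size 8, align 2) → ends 112
total 112 bytes, alignment 2
data bytes 111, size 112 → padding 1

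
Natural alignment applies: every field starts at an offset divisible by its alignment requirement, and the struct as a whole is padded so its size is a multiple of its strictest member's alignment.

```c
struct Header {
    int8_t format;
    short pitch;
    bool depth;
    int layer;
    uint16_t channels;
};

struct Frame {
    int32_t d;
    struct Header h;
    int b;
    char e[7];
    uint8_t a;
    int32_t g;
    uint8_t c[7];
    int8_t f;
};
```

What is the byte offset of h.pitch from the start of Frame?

6

Header: 0..1  format  (1B, 1-aligned); 1..2  -- padding (1B); 2..4  pitch  (2B, 2-aligned); 4..5  depth  (1B, 1-aligned); 5..8  -- padding (3B); 8..12  layer  (4B, 4-aligned); 12..14  channels  (2B, 2-aligned); 14..16  -- tail padding (2B); sizeof = 16, alignof = 4
0..4  d  (4B, 4-aligned)
4..20  h  (16B, 4-aligned)
within Header: pitch at 2
4 + 2 = 6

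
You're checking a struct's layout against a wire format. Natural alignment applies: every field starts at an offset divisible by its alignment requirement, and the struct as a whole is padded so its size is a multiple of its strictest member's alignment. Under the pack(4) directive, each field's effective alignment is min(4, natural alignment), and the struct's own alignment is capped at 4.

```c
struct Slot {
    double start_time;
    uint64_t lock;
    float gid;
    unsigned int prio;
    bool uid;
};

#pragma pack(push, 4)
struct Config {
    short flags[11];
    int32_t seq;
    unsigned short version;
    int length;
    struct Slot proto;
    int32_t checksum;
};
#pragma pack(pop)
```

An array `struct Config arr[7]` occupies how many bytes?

Slot: start_time at 0 (size 8, align 8) → ends 8; lock at 8 (size 8, align 8) → ends 16; gid at 16 (size 4, align 4) → ends 20; prio at 20 (size 4, align 4) → ends 24; uid at 24 (size 1, align 1) → ends 25; tail pad 7 to reach multiple of 8; total 32 bytes, alignment 8
flags at 0 (size 22, align 2) → ends 22
pad 2 to align 4 for seq
seq at 24 (size 4, align 4) → ends 28
version at 28 (size 2, align 2) → ends 30
pad 2 to align 4 for length
length at 32 (size 4, align 4) → ends 36
proto at 36 (size 32, align 4) → ends 68
checksum at 68 (size 4, align 4) → ends 72
total 72 bytes, alignment 4
array of 7: 7 × 72 = 504

504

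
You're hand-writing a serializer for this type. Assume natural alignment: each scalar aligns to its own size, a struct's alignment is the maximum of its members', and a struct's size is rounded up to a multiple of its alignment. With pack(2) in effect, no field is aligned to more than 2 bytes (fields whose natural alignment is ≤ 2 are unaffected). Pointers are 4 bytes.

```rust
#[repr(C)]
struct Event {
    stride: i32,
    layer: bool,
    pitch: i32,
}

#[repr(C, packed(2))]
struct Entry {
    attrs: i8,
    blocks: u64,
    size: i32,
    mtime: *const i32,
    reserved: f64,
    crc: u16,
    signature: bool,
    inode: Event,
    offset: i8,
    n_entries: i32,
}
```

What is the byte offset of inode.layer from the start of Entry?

Event: @0: stride [4B, align 4] → 4; @4: layer [1B, align 1] → 5; +3 pad (align 4); @8: pitch [4B, align 4] → 12; size 12, align 4
@0: attrs [1B, align 1] → 1
+1 pad (align 2)
@2: blocks [8B, align 2] → 10
@10: size [4B, align 2] → 14
@14: mtime [4B, align 2] → 18
@18: reserved [8B, align 2] → 26
@26: crc [2B, align 2] → 28
@28: signature [1B, align 1] → 29
+1 pad (align 2)
@30: inode [12B, align 2] → 42
within Event: layer at 4
30 + 4 = 34

34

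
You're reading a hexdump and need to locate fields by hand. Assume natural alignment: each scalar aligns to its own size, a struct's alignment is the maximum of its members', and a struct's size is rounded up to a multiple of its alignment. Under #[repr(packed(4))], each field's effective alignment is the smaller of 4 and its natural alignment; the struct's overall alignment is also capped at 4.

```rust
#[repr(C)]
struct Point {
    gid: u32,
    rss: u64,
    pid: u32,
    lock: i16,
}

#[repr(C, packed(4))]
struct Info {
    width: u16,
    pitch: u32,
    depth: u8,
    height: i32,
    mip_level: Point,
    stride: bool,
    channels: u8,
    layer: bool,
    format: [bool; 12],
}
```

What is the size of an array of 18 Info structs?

1008

Point: gid at 0 (size 4, align 4) → ends 4; pad 4 to align 8 for rss; rss at 8 (size 8, align 8) → ends 16; pid at 16 (size 4, align 4) → ends 20; lock at 20 (size 2, align 2) → ends 22; tail pad 2 to reach multiple of 8; total 24 bytes, alignment 8
width at 0 (size 2, align 2) → ends 2
pad 2 to align 4 for pitch
pitch at 4 (size 4, align 4) → ends 8
depth at 8 (size 1, align 1) → ends 9
pad 3 to align 4 for height
height at 12 (size 4, align 4) → ends 16
mip_level at 16 (size 24, align 4) → ends 40
stride at 40 (size 1, align 1) → ends 41
channels at 41 (size 1, align 1) → ends 42
layer at 42 (size 1, align 1) → ends 43
format at 43 (size 12, align 1) → ends 55
tail pad 1 to reach multiple of 4
total 56 bytes, alignment 4
array of 18: 18 × 56 = 1008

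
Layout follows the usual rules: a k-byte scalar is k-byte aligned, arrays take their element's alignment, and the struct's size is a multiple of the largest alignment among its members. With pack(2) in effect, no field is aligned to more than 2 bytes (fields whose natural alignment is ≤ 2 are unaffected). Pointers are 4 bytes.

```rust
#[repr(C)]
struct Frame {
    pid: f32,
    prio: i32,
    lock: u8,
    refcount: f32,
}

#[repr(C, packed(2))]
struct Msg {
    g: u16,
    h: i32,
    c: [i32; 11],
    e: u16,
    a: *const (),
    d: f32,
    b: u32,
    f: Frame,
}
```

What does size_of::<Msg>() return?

80

Frame: pid at 0 (size 4, align 4) → ends 4; prio at 4 (size 4, align 4) → ends 8; lock at 8 (size 1, align 1) → ends 9; pad 3 to align 4 for refcount; refcount at 12 (size 4, align 4) → ends 16; total 16 bytes, alignment 4
g at 0 (size 2, align 2) → ends 2
h at 2 (size 4, align 2) → ends 6
c at 6 (size 44, align 2) → ends 50
e at 50 (size 2, align 2) → ends 52
a at 52 (size 4, align 2) → ends 56
d at 56 (size 4, align 2) → ends 60
b at 60 (size 4, align 2) → ends 64
f at 64 (size 16, align 2) → ends 80
total 80 bytes, alignment 2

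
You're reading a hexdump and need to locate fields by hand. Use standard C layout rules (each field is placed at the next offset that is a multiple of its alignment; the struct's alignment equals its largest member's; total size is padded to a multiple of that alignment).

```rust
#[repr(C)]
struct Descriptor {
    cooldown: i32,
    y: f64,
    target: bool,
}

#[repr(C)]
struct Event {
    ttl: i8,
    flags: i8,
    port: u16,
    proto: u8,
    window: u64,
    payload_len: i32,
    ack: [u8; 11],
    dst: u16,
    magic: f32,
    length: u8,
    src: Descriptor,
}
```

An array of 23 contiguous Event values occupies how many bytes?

Descriptor: @0: cooldown [4B, align 4] → 4; +4 pad (align 8); @8: y [8B, align 8] → 16; @16: target [1B, align 1] → 17; +7 tail pad (align 8); size 24, align 8
@0: ttl [1B, align 1] → 1
@1: flags [1B, align 1] → 2
@2: port [2B, align 2] → 4
@4: proto [1B, align 1] → 5
+3 pad (align 8)
@8: window [8B, align 8] → 16
@16: payload_len [4B, align 4] → 20
@20: ack [11B, align 1] → 31
+1 pad (align 2)
@32: dst [2B, align 2] → 34
+2 pad (align 4)
@36: magic [4B, align 4] → 40
@40: length [1B, align 1] → 41
+7 pad (align 8)
@48: src [24B, align 8] → 72
size 72, align 8
array of 23: 23 × 72 = 1656

1656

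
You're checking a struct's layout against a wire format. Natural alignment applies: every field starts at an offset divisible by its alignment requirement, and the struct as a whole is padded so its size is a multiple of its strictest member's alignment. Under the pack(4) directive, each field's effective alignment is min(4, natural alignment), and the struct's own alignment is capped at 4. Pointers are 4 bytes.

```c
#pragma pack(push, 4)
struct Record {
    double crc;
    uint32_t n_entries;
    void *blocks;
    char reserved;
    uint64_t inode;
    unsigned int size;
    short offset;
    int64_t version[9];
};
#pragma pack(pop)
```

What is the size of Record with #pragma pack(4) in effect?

108

0..8  crc  (8B, 4-aligned)
8..12  n_entries  (4B, 4-aligned)
12..16  blocks  (4B, 4-aligned)
16..17  reserved  (1B, 1-aligned)
17..20  -- padding (3B)
20..28  inode  (8B, 4-aligned)
28..32  size  (4B, 4-aligned)
32..34  offset  (2B, 2-aligned)
34..36  -- padding (2B)
36..108  version  (72B, 4-aligned)
sizeof = 108, alignof = 4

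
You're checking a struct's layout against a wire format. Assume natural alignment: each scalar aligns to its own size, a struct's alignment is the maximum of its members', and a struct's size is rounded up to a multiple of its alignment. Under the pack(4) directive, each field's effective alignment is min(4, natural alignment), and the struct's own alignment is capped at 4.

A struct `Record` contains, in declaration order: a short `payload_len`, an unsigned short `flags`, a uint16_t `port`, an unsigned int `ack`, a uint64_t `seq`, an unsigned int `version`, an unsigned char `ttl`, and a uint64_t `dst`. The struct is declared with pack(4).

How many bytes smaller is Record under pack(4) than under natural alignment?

natural layout:
  payload_len at 0 (size 2, align 2) → ends 2
  flags at 2 (size 2, align 2) → ends 4
  port at 4 (size 2, align 2) → ends 6
  pad 2 to align 4 for ack
  ack at 8 (size 4, align 4) → ends 12
  pad 4 to align 8 for seq
  seq at 16 (size 8, align 8) → ends 24
  version at 24 (size 4, align 4) → ends 28
  ttl at 28 (size 1, align 1) → ends 29
  pad 3 to align 8 for dst
  dst at 32 (size 8, align 8) → ends 40
  total 40 bytes, alignment 8
packed(4) layout:
  payload_len at 0 (size 2, align 2) → ends 2
  flags at 2 (size 2, align 2) → ends 4
  port at 4 (size 2, align 2) → ends 6
  pad 2 to align 4 for ack
  ack at 8 (size 4, align 4) → ends 12
  seq at 12 (size 8, align 4) → ends 20
  version at 20 (size 4, align 4) → ends 24
  ttl at 24 (size 1, align 1) → ends 25
  pad 3 to align 4 for dst
  dst at 28 (size 8, align 4) → ends 36
  total 36 bytes, alignment 4
40 − 36 = 4

4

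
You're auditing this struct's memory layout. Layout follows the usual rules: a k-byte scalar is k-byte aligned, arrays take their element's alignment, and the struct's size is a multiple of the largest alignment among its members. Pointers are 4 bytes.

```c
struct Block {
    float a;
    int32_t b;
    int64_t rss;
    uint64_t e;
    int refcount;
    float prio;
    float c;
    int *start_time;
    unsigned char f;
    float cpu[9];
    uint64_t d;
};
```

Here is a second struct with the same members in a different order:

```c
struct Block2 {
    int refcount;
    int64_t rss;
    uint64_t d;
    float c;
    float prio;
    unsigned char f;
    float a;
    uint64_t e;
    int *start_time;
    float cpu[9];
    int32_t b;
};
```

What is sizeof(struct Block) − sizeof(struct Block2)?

@0: a [4B, align 4] → 4
@4: b [4B, align 4] → 8
@8: rss [8B, align 8] → 16
@16: e [8B, align 8] → 24
@24: refcount [4B, align 4] → 28
@28: prio [4B, align 4] → 32
@32: c [4B, align 4] → 36
@36: start_time [4B, align 4] → 40
@40: f [1B, align 1] → 41
+3 pad (align 4)
@44: cpu [36B, align 4] → 80
@80: d [8B, align 8] → 88
size 88, align 8
— Block2 —
@0: refcount [4B, align 4] → 4
+4 pad (align 8)
@8: rss [8B, align 8] → 16
@16: d [8B, align 8] → 24
@24: c [4B, align 4] → 28
@28: prio [4B, align 4] → 32
@32: f [1B, align 1] → 33
+3 pad (align 4)
@36: a [4B, align 4] → 40
@40: e [8B, align 8] → 48
@48: start_time [4B, align 4] → 52
@52: cpu [36B, align 4] → 88
@88: b [4B, align 4] → 92
+4 tail pad (align 8)
size 96, align 8
88 − 96 = -8

-8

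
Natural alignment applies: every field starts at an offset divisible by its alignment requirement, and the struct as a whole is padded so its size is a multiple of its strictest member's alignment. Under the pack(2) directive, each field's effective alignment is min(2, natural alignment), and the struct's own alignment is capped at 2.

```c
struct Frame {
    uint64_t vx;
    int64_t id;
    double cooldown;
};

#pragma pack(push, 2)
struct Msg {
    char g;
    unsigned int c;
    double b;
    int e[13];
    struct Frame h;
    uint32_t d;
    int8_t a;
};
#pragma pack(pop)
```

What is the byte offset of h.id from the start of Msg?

Frame: @0: vx [8B, align 8] → 8; @8: id [8B, align 8] → 16; @16: cooldown [8B, align 8] → 24; size 24, align 8
@0: g [1B, align 1] → 1
+1 pad (align 2)
@2: c [4B, align 2] → 6
@6: b [8B, align 2] → 14
@14: e [52B, align 2] → 66
@66: h [24B, align 2] → 90
within Frame: id at 8
66 + 8 = 74

74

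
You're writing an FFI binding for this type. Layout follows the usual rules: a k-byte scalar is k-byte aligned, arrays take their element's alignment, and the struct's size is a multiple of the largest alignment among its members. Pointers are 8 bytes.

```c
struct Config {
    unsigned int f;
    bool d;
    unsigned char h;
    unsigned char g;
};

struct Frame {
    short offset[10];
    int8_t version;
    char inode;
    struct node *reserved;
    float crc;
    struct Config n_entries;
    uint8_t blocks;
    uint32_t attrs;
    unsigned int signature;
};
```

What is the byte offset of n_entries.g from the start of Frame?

42

Config: 0..4  f  (4B, 4-aligned); 4..5  d  (1B, 1-aligned); 5..6  h  (1B, 1-aligned); 6..7  g  (1B, 1-aligned); 7..8  -- tail padding (1B); sizeof = 8, alignof = 4
0..20  offset  (20B, 2-aligned)
20..21  version  (1B, 1-aligned)
21..22  inode  (1B, 1-aligned)
22..24  -- padding (2B)
24..32  reserved  (8B, 8-aligned)
32..36  crc  (4B, 4-aligned)
36..44  n_entries  (8B, 4-aligned)
within Config: g at 6
36 + 6 = 42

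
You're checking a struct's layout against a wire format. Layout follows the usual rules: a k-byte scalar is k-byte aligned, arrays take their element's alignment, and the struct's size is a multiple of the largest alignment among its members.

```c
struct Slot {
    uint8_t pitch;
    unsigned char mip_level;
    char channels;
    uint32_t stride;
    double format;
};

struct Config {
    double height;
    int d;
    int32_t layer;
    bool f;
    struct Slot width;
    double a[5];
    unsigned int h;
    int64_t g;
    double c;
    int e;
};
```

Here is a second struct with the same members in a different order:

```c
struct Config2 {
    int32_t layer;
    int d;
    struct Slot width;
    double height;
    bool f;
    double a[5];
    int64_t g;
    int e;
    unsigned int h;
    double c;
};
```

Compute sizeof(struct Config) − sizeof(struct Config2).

8

Slot: @0: pitch [1B, align 1] → 1; @1: mip_level [1B, align 1] → 2; @2: channels [1B, align 1] → 3; +1 pad (align 4); @4: stride [4B, align 4] → 8; @8: format [8B, align 8] → 16; size 16, align 8
@0: height [8B, align 8] → 8
@8: d [4B, align 4] → 12
@12: layer [4B, align 4] → 16
@16: f [1B, align 1] → 17
+7 pad (align 8)
@24: width [16B, align 8] → 40
@40: a [40B, align 8] → 80
@80: h [4B, align 4] → 84
+4 pad (align 8)
@88: g [8B, align 8] → 96
@96: c [8B, align 8] → 104
@104: e [4B, align 4] → 108
+4 tail pad (align 8)
size 112, align 8
— Config2 —
@0: layer [4B, align 4] → 4
@4: d [4B, align 4] → 8
@8: width [16B, align 8] → 24
@24: height [8B, align 8] → 32
@32: f [1B, align 1] → 33
+7 pad (align 8)
@40: a [40B, align 8] → 80
@80: g [8B, align 8] → 88
@88: e [4B, align 4] → 92
@92: h [4B, align 4] → 96
@96: c [8B, align 8] → 104
size 104, align 8
112 − 104 = 8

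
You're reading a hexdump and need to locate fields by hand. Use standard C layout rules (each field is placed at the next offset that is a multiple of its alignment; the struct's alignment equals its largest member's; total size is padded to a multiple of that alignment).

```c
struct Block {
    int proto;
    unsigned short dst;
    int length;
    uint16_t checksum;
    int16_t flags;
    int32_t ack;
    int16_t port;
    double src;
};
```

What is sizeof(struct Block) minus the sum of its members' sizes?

proto at 0 (size 4, align 4) → ends 4
dst at 4 (size 2, align 2) → ends 6
pad 2 to align 4 for length
length at 8 (size 4, align 4) → ends 12
checksum at 12 (size 2, align 2) → ends 14
flags at 14 (size 2, align 2) → ends 16
ack at 16 (size 4, align 4) → ends 20
port at 20 (size 2, align 2) → ends 22
pad 2 to align 8 for src
src at 24 (size 8, align 8) → ends 32
total 32 bytes, alignment 8
data bytes 28, size 32 → padding 4

4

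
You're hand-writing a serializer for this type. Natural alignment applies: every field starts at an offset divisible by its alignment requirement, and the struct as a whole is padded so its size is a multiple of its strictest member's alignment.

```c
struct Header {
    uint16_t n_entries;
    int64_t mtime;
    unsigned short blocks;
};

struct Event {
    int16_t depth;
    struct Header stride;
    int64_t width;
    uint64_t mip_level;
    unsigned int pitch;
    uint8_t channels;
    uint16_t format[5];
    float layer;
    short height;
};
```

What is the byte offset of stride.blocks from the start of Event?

Header: n_entries at 0 (size 2, align 2) → ends 2; pad 6 to align 8 for mtime; mtime at 8 (size 8, align 8) → ends 16; blocks at 16 (size 2, align 2) → ends 18; tail pad 6 to reach multiple of 8; total 24 bytes, alignment 8
depth at 0 (size 2, align 2) → ends 2
pad 6 to align 8 for stride
stride at 8 (size 24, align 8) → ends 32
within Header: blocks at 16
8 + 16 = 24

24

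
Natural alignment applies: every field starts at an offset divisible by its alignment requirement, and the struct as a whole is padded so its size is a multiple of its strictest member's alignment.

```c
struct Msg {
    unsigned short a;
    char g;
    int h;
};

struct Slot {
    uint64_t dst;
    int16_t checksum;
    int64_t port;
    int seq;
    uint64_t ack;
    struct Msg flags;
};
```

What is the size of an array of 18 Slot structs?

Msg: 0..2  a  (2B, 2-aligned); 2..3  g  (1B, 1-aligned); 3..4  -- padding (1B); 4..8  h  (4B, 4-aligned); sizeof = 8, alignof = 4
0..8  dst  (8B, 8-aligned)
8..10  checksum  (2B, 2-aligned)
10..16  -- padding (6B)
16..24  port  (8B, 8-aligned)
24..28  seq  (4B, 4-aligned)
28..32  -- padding (4B)
32..40  ack  (8B, 8-aligned)
40..48  flags  (8B, 4-aligned)
sizeof = 48, alignof = 8
array of 18: 18 × 48 = 864

864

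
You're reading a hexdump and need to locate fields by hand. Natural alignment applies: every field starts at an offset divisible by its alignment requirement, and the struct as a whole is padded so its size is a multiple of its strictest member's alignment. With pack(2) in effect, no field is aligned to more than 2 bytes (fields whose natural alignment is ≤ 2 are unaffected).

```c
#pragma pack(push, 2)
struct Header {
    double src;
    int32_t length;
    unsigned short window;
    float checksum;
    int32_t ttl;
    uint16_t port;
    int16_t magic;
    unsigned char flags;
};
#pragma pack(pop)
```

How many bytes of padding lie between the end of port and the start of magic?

@0: src [8B, align 2] → 8
@8: length [4B, align 2] → 12
@12: window [2B, align 2] → 14
@14: checksum [4B, align 2] → 18
@18: ttl [4B, align 2] → 22
@22: port [2B, align 2] → 24
@24: magic [2B, align 2] → 26

0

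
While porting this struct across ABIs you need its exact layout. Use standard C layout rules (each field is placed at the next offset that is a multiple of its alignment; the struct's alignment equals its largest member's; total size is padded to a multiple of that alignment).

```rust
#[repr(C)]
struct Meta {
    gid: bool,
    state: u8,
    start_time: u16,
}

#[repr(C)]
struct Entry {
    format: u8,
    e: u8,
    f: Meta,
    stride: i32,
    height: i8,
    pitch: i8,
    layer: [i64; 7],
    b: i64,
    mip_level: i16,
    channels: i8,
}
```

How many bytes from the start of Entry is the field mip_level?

Meta: 0..1  gid  (1B, 1-aligned); 1..2  state  (1B, 1-aligned); 2..4  start_time  (2B, 2-aligned); sizeof = 4, alignof = 2
0..1  format  (1B, 1-aligned)
1..2  e  (1B, 1-aligned)
2..6  f  (4B, 2-aligned)
6..8  -- padding (2B)
8..12  stride  (4B, 4-aligned)
12..13  height  (1B, 1-aligned)
13..14  pitch  (1B, 1-aligned)
14..16  -- padding (2B)
16..72  layer  (56B, 8-aligned)
72..80  b  (8B, 8-aligned)
80..82  mip_level  (2B, 2-aligned)

80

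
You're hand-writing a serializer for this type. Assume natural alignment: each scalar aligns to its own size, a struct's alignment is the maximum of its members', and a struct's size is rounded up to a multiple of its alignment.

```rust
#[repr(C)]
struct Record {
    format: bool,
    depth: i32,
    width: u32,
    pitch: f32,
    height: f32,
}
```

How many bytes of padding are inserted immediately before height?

@0: format [1B, align 1] → 1
+3 pad (align 4)
@4: depth [4B, align 4] → 8
@8: width [4B, align 4] → 12
@12: pitch [4B, align 4] → 16
@16: height [4B, align 4] → 20

0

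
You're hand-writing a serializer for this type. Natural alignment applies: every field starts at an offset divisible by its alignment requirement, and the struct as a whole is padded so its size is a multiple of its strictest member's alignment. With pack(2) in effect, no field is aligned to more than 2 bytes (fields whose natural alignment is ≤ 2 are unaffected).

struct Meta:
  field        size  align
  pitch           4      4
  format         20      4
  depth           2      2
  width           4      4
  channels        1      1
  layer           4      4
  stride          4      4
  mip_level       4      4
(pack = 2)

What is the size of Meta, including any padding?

44 bytes

pitch at 0 (size 4, align 2) → ends 4
format at 4 (size 20, align 2) → ends 24
depth at 24 (size 2, align 2) → ends 26
width at 26 (size 4, align 2) → ends 30
channels at 30 (size 1, align 1) → ends 31
pad 1 to align 2 for layer
layer at 32 (size 4, align 2) → ends 36
stride at 36 (size 4, align 2) → ends 40
mip_level at 40 (size 4, align 2) → ends 44
total 44 bytes, alignment 2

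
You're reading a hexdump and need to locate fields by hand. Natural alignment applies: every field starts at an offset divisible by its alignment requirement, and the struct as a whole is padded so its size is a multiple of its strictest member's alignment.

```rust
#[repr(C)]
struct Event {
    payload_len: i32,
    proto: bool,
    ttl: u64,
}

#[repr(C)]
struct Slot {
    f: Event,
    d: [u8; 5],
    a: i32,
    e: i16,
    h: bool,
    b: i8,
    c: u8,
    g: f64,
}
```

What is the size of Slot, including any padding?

48 bytes

Event: 0..4  payload_len  (4B, 4-aligned); 4..5  proto  (1B, 1-aligned); 5..8  -- padding (3B); 8..16  ttl  (8B, 8-aligned); sizeof = 16, alignof = 8
0..16  f  (16B, 8-aligned)
16..21  d  (5B, 1-aligned)
21..24  -- padding (3B)
24..28  a  (4B, 4-aligned)
28..30  e  (2B, 2-aligned)
30..31  h  (1B, 1-aligned)
31..32  b  (1B, 1-aligned)
32..33  c  (1B, 1-aligned)
33..40  -- padding (7B)
40..48  g  (8B, 8-aligned)
sizeof = 48, alignof = 8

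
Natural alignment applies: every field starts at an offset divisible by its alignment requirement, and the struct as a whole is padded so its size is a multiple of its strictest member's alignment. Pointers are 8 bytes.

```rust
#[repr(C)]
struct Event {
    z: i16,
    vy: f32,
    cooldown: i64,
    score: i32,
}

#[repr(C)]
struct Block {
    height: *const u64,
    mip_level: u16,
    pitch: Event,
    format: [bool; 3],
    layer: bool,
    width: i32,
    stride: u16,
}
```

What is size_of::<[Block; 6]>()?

336

Event: z at 0 (size 2, align 2) → ends 2; pad 2 to align 4 for vy; vy at 4 (size 4, align 4) → ends 8; cooldown at 8 (size 8, align 8) → ends 16; score at 16 (size 4, align 4) → ends 20; tail pad 4 to reach multiple of 8; total 24 bytes, alignment 8
height at 0 (size 8, align 8) → ends 8
mip_level at 8 (size 2, align 2) → ends 10
pad 6 to align 8 for pitch
pitch at 16 (size 24, align 8) → ends 40
format at 40 (size 3, align 1) → ends 43
layer at 43 (size 1, align 1) → ends 44
width at 44 (size 4, align 4) → ends 48
stride at 48 (size 2, align 2) → ends 50
tail pad 6 to reach multiple of 8
total 56 bytes, alignment 8
array of 6: 6 × 56 = 336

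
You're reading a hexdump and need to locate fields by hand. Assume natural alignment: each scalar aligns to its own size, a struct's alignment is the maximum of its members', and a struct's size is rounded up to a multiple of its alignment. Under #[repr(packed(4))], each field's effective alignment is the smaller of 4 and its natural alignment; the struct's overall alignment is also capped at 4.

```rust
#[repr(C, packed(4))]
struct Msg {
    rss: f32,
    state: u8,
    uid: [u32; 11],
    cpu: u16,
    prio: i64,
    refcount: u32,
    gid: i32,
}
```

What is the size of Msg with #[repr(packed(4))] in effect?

rss at 0 (size 4, align 4) → ends 4
state at 4 (size 1, align 1) → ends 5
pad 3 to align 4 for uid
uid at 8 (size 44, align 4) → ends 52
cpu at 52 (size 2, align 2) → ends 54
pad 2 to align 4 for prio
prio at 56 (size 8, align 4) → ends 64
refcount at 64 (size 4, align 4) → ends 68
gid at 68 (size 4, align 4) → ends 72
total 72 bytes, alignment 4

72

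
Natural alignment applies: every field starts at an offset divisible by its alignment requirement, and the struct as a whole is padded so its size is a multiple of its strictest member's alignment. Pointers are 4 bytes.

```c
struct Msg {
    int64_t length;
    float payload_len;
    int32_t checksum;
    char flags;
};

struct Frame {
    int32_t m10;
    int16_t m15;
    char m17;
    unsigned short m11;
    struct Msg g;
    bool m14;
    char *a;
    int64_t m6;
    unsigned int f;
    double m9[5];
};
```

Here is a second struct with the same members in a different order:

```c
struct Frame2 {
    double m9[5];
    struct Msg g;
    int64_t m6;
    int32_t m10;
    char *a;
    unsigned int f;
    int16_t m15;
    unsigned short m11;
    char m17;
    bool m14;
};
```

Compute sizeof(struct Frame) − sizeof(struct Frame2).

8

Msg: length at 0 (size 8, align 8) → ends 8; payload_len at 8 (size 4, align 4) → ends 12; checksum at 12 (size 4, align 4) → ends 16; flags at 16 (size 1, align 1) → ends 17; tail pad 7 to reach multiple of 8; total 24 bytes, alignment 8
m10 at 0 (size 4, align 4) → ends 4
m15 at 4 (size 2, align 2) → ends 6
m17 at 6 (size 1, align 1) → ends 7
pad 1 to align 2 for m11
m11 at 8 (size 2, align 2) → ends 10
pad 6 to align 8 for g
g at 16 (size 24, align 8) → ends 40
m14 at 40 (size 1, align 1) → ends 41
pad 3 to align 4 for a
a at 44 (size 4, align 4) → ends 48
m6 at 48 (size 8, align 8) → ends 56
f at 56 (size 4, align 4) → ends 60
pad 4 to align 8 for m9
m9 at 64 (size 40, align 8) → ends 104
total 104 bytes, alignment 8
— Frame2 —
m9 at 0 (size 40, align 8) → ends 40
g at 40 (size 24, align 8) → ends 64
m6 at 64 (size 8, align 8) → ends 72
m10 at 72 (size 4, align 4) → ends 76
a at 76 (size 4, align 4) → ends 80
f at 80 (size 4, align 4) → ends 84
m15 at 84 (size 2, align 2) → ends 86
m11 at 86 (size 2, align 2) → ends 88
m17 at 88 (size 1, align 1) → ends 89
m14 at 89 (size 1, align 1) → ends 90
tail pad 6 to reach multiple of 8
total 96 bytes, alignment 8
104 − 96 = 8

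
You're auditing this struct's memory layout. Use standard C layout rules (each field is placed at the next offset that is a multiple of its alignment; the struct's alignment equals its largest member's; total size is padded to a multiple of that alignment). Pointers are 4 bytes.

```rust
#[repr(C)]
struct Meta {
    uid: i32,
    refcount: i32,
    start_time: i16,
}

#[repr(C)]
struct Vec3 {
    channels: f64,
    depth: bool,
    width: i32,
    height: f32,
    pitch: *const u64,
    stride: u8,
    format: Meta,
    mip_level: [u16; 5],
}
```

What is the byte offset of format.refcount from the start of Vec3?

Meta: @0: uid [4B, align 4] → 4; @4: refcount [4B, align 4] → 8; @8: start_time [2B, align 2] → 10; +2 tail pad (align 4); size 12, align 4
@0: channels [8B, align 8] → 8
@8: depth [1B, align 1] → 9
+3 pad (align 4)
@12: width [4B, align 4] → 16
@16: height [4B, align 4] → 20
@20: pitch [4B, align 4] → 24
@24: stride [1B, align 1] → 25
+3 pad (align 4)
@28: format [12B, align 4] → 40
within Meta: refcount at 4
28 + 4 = 32

32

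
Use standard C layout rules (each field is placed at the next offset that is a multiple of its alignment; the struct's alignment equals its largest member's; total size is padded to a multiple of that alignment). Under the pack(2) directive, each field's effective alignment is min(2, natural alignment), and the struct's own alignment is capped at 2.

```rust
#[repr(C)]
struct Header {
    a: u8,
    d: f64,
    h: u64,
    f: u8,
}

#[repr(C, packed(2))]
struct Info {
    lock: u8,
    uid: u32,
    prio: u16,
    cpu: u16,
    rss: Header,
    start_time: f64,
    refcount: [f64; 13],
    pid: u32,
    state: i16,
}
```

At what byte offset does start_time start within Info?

42

Header: @0: a [1B, align 1] → 1; +7 pad (align 8); @8: d [8B, align 8] → 16; @16: h [8B, align 8] → 24; @24: f [1B, align 1] → 25; +7 tail pad (align 8); size 32, align 8
@0: lock [1B, align 1] → 1
+1 pad (align 2)
@2: uid [4B, align 2] → 6
@6: prio [2B, align 2] → 8
@8: cpu [2B, align 2] → 10
@10: rss [32B, align 2] → 42
@42: start_time [8B, align 2] → 50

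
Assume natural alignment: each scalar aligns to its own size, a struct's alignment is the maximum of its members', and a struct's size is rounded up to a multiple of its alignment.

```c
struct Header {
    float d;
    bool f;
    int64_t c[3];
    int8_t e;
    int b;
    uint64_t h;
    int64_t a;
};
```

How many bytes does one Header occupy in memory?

@0: d [4B, align 4] → 4
@4: f [1B, align 1] → 5
+3 pad (align 8)
@8: c [24B, align 8] → 32
@32: e [1B, align 1] → 33
+3 pad (align 4)
@36: b [4B, align 4] → 40
@40: h [8B, align 8] → 48
@48: a [8B, align 8] → 56
size 56, align 8

56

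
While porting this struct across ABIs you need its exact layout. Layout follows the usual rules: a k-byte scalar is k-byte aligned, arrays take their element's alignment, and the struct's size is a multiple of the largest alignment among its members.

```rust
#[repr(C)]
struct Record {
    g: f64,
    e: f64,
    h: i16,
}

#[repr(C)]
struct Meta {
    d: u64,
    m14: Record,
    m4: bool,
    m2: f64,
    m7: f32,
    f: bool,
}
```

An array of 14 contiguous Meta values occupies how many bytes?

784

Record: g at 0 (size 8, align 8) → ends 8; e at 8 (size 8, align 8) → ends 16; h at 16 (size 2, align 2) → ends 18; tail pad 6 to reach multiple of 8; total 24 bytes, alignment 8
d at 0 (size 8, align 8) → ends 8
m14 at 8 (size 24, align 8) → ends 32
m4 at 32 (size 1, align 1) → ends 33
pad 7 to align 8 for m2
m2 at 40 (size 8, align 8) → ends 48
m7 at 48 (size 4, align 4) → ends 52
f at 52 (size 1, align 1) → ends 53
tail pad 3 to reach multiple of 8
total 56 bytes, alignment 8
array of 14: 14 × 56 = 784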